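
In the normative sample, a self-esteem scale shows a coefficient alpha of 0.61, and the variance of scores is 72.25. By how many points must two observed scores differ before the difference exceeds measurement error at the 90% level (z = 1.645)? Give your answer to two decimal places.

12.35

SD = √72.25 ≈ 8.500
SEM = 8.500·√(1 − 0.610) ≈ 5.308
SE_diff = SEM · √2 ≈ 5.308 · 1.414 ≈ 7.507
Minimum reliable difference = 1.645 · SE_diff ≈ 1.645 · 7.507 ≈ 12.349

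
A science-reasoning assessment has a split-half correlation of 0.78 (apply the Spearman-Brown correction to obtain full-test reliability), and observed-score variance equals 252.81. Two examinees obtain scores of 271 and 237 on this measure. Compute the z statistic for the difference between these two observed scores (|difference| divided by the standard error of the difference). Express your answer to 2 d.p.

SD = √252.81 ≈ 15.9000
Spearman-Brown: r = 2(0.78) / (1 + 0.78) = 1.5600 / 1.7800 ≈ 0.8764
SEM = 15.9000 · √(1 − 0.8764) = 15.9000 · √0.1236 ≈ 15.9000 · 0.3516 ≈ 5.5898
SE_diff = √2 · SEM ≈ 7.9052
z = 34 / 7.9052 ≈ 4.3010

4.30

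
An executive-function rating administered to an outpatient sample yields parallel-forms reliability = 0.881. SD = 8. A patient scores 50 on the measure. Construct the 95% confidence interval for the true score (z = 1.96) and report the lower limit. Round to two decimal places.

44.59

The standard error of measurement is 8.0000·√(1 − 0.8810) ≃ 8.0000·0.3450 ≃ 2.7597.
Margin = 1.96 · 2.7597 ≃ 5.4090
Lower limit = 50 − 5.4090 ≃ 44.5910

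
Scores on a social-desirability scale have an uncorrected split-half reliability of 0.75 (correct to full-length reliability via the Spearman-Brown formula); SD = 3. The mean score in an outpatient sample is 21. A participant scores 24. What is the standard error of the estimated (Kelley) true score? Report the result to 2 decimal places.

r_full = 2·0.75 / (1 + 0.75) ≈ 0.857
SE_est = 3.000·√[r(1 − r)] ≈ 1.050

1.05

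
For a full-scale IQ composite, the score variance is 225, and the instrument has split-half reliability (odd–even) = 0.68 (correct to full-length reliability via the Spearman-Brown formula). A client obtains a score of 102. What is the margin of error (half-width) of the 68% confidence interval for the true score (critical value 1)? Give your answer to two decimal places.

SD = √225 ≈ 15.000
Full-length reliability (Spearman-Brown) = 2(0.68)/(1+0.68) ≈ 0.810
The standard error of measurement is 15.000*√(1 − 0.810) ≈ 15.000*0.436 ≈ 6.547.
1 * SEM ≈ 6.547

6.55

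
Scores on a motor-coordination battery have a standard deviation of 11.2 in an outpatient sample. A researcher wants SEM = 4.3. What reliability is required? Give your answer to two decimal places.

r = 1 − (SEM / SD)² = 1 − (4.3000 / 11.2)² ≈ 1 − 0.1474 ≈ 0.8526

0.85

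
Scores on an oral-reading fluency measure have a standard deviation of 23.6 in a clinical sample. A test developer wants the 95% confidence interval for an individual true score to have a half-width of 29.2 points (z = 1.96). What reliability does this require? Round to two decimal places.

Required SEM = 29.2 / 1.96 ≈ 14.89796
Required reliability = 1 − (SEM/SD)² = 1 − 0.39850 ≈ 0.60150

0.60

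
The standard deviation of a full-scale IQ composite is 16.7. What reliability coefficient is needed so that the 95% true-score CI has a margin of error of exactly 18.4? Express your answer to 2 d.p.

SEM needed = half-width / z = 18.4/1.96 ≈ 9.38776
r = 1 − (9.38776/16.7)² ≈ 1 − 0.31600 ≈ 0.68400

0.68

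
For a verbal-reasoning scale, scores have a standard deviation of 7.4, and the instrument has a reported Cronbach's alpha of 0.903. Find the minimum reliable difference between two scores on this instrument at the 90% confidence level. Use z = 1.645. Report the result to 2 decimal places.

5.36

SEM = 7.400·√(1 − 0.903) ≈ 2.305
Standard error of the difference = 2.305·√2 ≈ 3.259
Minimum reliable difference = 1.645 · SE_diff ≈ 1.645 · 3.259 ≈ 5.362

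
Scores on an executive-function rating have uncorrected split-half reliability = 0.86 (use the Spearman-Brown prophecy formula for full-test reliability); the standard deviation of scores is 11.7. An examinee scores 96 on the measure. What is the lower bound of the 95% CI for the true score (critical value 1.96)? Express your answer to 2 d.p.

Full-length reliability (Spearman-Brown) = 2(0.86)/(1+0.86) ≈ 0.9247
SEM = 11.7000 × √(1 − 0.9247) = 11.7000 × √0.0753 ≈ 11.7000 × 0.2744 ≈ 3.2099
Half-width = 1.96×3.2099 ≈ 6.2914
Lower limit = 96 − 6.2914 ≈ 89.7086

89.71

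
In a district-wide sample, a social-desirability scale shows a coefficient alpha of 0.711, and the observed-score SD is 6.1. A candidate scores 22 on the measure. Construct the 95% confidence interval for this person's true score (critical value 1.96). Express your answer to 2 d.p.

SEM = 6.100 * √(1 − 0.711) = 6.100 * √0.289 ≃ 6.100 * 0.538 ≃ 3.279
Margin = 1.96 * 3.279 ≃ 6.427
CI = 22 ± 6.427 → [15.573, 28.427]

[15.57, 28.43]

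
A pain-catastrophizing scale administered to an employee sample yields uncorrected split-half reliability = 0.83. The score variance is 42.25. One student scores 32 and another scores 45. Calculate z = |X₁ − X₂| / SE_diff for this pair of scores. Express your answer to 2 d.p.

SD = √42.25 ≃ 6.5000
Full-length reliability (Spearman-Brown) = 2(0.83)/(1+0.83) ≃ 0.9071
The standard error of measurement is 6.5000·√(1 − 0.9071) ≃ 6.5000·0.3048 ≃ 1.9811.
SE_diff = √2 · SEM ≃ 2.8017
z = 13 / 2.8017 ≃ 4.6400

4.64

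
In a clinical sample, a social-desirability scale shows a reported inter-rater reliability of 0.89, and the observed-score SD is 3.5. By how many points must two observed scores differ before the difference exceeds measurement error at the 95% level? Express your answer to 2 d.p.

SEM = 3.500 × √(1 − 0.890) = 3.500 × √0.110 ≈ 3.500 × 0.332 ≈ 1.161
SE_diff = √2 × SEM ≈ 1.642
Smallest detectable difference = 1.96×1.642 ≈ 3.218

3.22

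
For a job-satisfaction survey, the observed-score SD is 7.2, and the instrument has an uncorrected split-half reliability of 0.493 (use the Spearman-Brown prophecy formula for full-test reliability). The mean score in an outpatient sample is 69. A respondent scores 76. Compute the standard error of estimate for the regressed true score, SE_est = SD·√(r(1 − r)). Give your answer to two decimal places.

3.41

r_full = 2·0.493 / (1 + 0.493) ≈ 0.66042
SE_est = 7.20000·√[r(1 − r)] ≈ 3.40969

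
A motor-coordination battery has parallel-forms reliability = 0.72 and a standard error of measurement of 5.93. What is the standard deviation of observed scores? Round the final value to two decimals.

11.21

SD = SEM / √(1 − r) = 5.93 / √0.2800 ≃ 5.93 / 0.5292 ≃ 11.2066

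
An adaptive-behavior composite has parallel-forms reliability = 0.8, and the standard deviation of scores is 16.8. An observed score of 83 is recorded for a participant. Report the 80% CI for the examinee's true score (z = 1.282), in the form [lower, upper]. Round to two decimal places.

[73.37, 92.63]

SEM = 16.800 · √(1 − 0.800) = 16.800 · √0.200 ≈ 16.800 · 0.447 ≈ 7.513
Half-width = 1.282·7.513 ≈ 9.632
80% CI: 83 ± 9.632 = [73.368, 92.632]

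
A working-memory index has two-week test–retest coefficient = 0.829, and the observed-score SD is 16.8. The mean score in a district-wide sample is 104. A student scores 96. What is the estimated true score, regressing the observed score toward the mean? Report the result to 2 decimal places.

T̂ = r·X + (1 − r)·M = 0.829*96 + 0.171*104 = 79.584 + 17.784 ≃ 97.368

97.37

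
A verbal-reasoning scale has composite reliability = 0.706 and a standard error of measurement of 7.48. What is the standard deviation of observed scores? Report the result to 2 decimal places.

13.80

SD = SEM / √(1 − r) = 7.48 / √0.29400 ≈ 7.48 / 0.54222 ≈ 13.79520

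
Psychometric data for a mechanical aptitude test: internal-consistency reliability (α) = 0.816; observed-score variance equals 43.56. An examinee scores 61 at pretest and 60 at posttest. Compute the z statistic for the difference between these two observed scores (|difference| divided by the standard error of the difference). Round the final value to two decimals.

SD = √43.56 ≈ 6.600
The standard error of measurement is 6.600×√(1 − 0.816) ≈ 6.600×0.429 ≈ 2.831.
SE_diff = √2 × SEM ≈ 4.004
z = |61 − 60| / 4.004 = 1 / 4.004 ≈ 0.250

0.25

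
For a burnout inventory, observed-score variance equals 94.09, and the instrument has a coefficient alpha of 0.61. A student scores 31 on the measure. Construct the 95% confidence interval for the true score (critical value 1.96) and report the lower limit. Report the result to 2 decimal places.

σ = 94.09^(1/2) = 9.700
SEM = 9.700*√(1 − 0.610) ≈ 6.058
Half-width = 1.96*6.058 ≈ 11.873
Lower limit = 31 − 11.873 ≈ 19.127

19.13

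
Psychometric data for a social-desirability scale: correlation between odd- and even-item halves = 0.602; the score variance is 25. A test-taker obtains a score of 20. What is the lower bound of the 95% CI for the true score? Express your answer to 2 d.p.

15.12

SD = √25 ≈ 5.000
Spearman-Brown: r = 2(0.602) / (1 + 0.602) = 1.204 / 1.602 ≈ 0.752
SEM = 5.000·√(1 − 0.752) ≈ 2.492
1.96 · SEM ≈ 4.885
Lower limit = 20 − 4.885 ≈ 15.115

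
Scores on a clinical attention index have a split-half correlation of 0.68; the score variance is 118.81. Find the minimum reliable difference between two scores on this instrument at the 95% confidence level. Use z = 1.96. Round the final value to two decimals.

SD = √118.81 = 10.90000
r_full = 2·0.68 / (1 + 0.68) ≈ 0.80952
SEM = 10.90000 × √(1 − 0.80952) = 10.90000 × √0.19048 ≈ 10.90000 × 0.43644 ≈ 4.75715
SE_diff = SEM × √2 ≈ 4.75715 × 1.41421 ≈ 6.72763
Smallest detectable difference = 1.96×6.72763 ≈ 13.18615

13.19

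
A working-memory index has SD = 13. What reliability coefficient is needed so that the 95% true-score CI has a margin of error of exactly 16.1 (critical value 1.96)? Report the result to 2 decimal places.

Required SEM = 16.1 / 1.96 ≈ 8.2143
r = 1 − (SEM / SD)² = 1 − (8.2143 / 13)² ≈ 1 − 0.3993 ≈ 0.6007

0.60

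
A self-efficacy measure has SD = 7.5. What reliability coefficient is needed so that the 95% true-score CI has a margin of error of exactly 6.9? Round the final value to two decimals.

Required SEM = 6.9 / 1.96 ≈ 3.520
r = 1 − (3.520/7.5)² ≈ 1 − 0.220 ≈ 0.780

0.78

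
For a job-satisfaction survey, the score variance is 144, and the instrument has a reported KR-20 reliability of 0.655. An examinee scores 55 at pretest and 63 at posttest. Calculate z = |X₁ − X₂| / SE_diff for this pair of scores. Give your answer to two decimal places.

SD = √144 = 12.0000
SEM = 12.0000·√(1 − 0.6550) ≈ 7.0484
Standard error of the difference = 7.0484·√2 ≈ 9.9679
z = 8 / 9.9679 ≈ 0.8026

0.80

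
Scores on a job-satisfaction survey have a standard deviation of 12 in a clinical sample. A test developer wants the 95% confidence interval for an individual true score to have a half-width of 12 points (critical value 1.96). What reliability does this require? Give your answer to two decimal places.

0.74

SEM needed = half-width / z = 12/1.96 ≃ 6.122
r = 1 − (SEM / SD)² = 1 − (6.122 / 12)² ≃ 1 − 0.260 ≃ 0.740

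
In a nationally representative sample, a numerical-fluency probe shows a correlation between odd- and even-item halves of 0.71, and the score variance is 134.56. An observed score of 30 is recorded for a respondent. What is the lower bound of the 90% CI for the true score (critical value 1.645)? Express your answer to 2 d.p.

22.14

SD = √134.56 = 11.6000
Full-length reliability (Spearman-Brown) = 2(0.71)/(1+0.71) ≃ 0.8304
SEM = 11.6000×√(1 − 0.8304) ≃ 4.7770
1.645 × SEM ≃ 7.8582
Lower bound: 30 − 7.8582 = 22.1418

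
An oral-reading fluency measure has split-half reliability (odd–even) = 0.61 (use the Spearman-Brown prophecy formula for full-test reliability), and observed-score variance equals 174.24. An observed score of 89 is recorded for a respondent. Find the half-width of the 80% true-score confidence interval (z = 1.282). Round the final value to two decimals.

SD = √174.24 = 13.200
r_full = 2·0.61 / (1 + 0.61) ≈ 0.758
The standard error of measurement is 13.200·√(1 − 0.758) ≈ 13.200·0.492 ≈ 6.497.
Margin = 1.282 · 6.497 ≈ 8.329

8.33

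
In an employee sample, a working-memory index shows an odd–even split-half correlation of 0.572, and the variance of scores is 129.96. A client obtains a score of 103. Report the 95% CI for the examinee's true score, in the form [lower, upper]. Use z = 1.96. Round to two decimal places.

[91.34, 114.66]

SD = √129.96 ≈ 11.40000
Spearman-Brown: r = 2(0.572) / (1 + 0.572) = 1.14400 / 1.57200 ≈ 0.72774
SEM = 11.40000×√(1 − 0.72774) ≈ 5.94840
Margin = 1.96 × 5.94840 ≈ 11.65887
95% CI: 103 ± 11.65887 = [91.34113, 114.65887]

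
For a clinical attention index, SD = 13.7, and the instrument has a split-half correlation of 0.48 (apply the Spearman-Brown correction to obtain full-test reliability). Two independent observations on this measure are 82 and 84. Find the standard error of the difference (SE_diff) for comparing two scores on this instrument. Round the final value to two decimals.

Full-length reliability (Spearman-Brown) = 2(0.48)/(1+0.48) ≃ 0.6486
SEM = 13.7000 × √(1 − 0.6486) = 13.7000 × √0.3514 ≃ 13.7000 × 0.5927 ≃ 8.1207
Standard error of the difference = 8.1207·√2 ≃ 11.4843

11.48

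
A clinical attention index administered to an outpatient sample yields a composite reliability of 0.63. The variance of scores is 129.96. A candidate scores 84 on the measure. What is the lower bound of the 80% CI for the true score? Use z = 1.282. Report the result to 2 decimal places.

SD = √129.96 = 11.4000
SEM = 11.4000 * √(1 − 0.6300) = 11.4000 * √0.3700 ≈ 11.4000 * 0.6083 ≈ 6.9343
1.282 * SEM ≈ 8.8898
Lower bound: 84 − 8.8898 = 75.1102

75.11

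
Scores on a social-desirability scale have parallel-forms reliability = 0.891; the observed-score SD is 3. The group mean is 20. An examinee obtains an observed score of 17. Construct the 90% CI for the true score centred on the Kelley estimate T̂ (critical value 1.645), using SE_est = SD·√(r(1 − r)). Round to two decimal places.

[15.79, 18.86]

T̂ = r·X + (1 − r)·M = 0.8910×17 + 0.1090×20 = 15.1470 + 2.1800 ≈ 17.3270
SE_est = SD × √(r(1 − r)) = 3.0000 × √0.0971 ≈ 3.0000 × 0.3116 ≈ 0.9349
CI = 17.3270 ± 1.645 × 0.9349 → [15.7891, 18.8649]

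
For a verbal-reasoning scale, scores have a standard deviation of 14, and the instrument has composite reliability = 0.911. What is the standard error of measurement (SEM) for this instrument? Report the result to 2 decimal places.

4.18

SEM = 14.00000×√(1 − 0.91100) ≈ 4.17660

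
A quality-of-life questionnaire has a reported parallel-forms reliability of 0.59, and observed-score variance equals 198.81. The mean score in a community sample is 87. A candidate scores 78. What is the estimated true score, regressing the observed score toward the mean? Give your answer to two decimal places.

81.69

T̂ = r·X + (1 − r)·M = 0.5900×78 + 0.4100×87 = 46.0200 + 35.6700 ≈ 81.6900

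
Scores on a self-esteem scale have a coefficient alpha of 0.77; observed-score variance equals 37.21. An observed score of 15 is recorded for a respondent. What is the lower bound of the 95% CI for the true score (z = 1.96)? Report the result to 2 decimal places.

σ = 37.21^(1/2) = 6.100
The standard error of measurement is 6.100×√(1 − 0.770) ≃ 6.100×0.480 ≃ 2.925.
Margin = 1.96 × 2.925 ≃ 5.734
Lower limit = 15 − 5.734 ≃ 9.266

9.27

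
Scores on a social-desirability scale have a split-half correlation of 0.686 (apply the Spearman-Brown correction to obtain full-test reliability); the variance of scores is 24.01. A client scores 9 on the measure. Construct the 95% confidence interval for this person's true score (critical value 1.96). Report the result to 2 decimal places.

σ = 24.01^(1/2) = 4.90000
Spearman-Brown: r = 2(0.686) / (1 + 0.686) = 1.37200 / 1.68600 ≈ 0.81376
SEM = 4.90000×√(1 − 0.81376) ≈ 2.11462
Margin = 1.96 × 2.11462 ≈ 4.14465
CI = 9 ± 4.14465 → [4.85535, 13.14465]

[4.86, 13.14]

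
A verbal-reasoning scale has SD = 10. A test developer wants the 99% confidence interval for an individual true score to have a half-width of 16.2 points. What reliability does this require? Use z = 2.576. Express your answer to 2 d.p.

0.60

Required SEM = 16.2 / 2.576 ≈ 6.2888
r = 1 − (6.2888/10)² ≈ 1 − 0.3955 ≈ 0.6045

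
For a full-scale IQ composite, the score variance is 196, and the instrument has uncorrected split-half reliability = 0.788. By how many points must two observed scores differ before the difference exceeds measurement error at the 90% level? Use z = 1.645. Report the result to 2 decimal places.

SD = √196 ≈ 14.0000
Spearman-Brown: r = 2(0.788) / (1 + 0.788) = 1.5760 / 1.7880 ≈ 0.8814
SEM = 14.0000*√(1 − 0.8814) ≈ 4.8207
SE_diff = SEM * √2 ≈ 4.8207 * 1.4142 ≈ 6.8175
Smallest detectable difference = 1.645*6.8175 ≈ 11.2148

11.21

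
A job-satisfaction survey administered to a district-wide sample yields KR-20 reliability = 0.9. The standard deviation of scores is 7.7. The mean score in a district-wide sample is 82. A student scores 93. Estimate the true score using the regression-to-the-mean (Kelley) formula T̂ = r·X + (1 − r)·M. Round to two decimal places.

91.90

T̂ = 0.9000(93) + 0.1000(82) ≈ 91.9000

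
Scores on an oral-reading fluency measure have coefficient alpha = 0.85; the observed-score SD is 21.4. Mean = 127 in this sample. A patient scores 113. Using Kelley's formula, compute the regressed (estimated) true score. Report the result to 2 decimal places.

T̂ = 0.850(113) + 0.150(127) ≈ 115.100

115.10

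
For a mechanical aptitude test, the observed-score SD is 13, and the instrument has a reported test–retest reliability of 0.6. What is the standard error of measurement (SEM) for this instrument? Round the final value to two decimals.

SEM = 13.0000 · √(1 − 0.6000) = 13.0000 · √0.4000 ≈ 13.0000 · 0.6325 ≈ 8.2219

8.22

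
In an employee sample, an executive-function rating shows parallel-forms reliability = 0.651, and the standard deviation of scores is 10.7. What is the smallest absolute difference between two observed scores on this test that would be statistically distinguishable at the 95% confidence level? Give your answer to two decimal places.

17.52

SEM = 10.70000 * √(1 − 0.65100) = 10.70000 * √0.34900 ≃ 10.70000 * 0.59076 ≃ 6.32116
SE_diff = SEM * √2 ≃ 6.32116 * 1.41421 ≃ 8.93946
Smallest detectable difference = 1.96*8.93946 ≃ 17.52135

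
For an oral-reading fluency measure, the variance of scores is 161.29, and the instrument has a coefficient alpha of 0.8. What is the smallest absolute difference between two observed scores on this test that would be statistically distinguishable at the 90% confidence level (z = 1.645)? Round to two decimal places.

13.21

SD = √161.29 ≃ 12.7000
The standard error of measurement is 12.7000·√(1 − 0.8000) ≃ 12.7000·0.4472 ≃ 5.6796.
SE_diff = SEM · √2 ≃ 5.6796 · 1.4142 ≃ 8.0322
Smallest detectable difference = 1.645·8.0322 ≃ 13.2129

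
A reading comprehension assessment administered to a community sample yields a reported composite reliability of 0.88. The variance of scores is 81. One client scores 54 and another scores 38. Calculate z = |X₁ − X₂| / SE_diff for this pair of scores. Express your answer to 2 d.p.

3.63

SD = √81 ≈ 9.0000
SEM = 9.0000 · √(1 − 0.8800) = 9.0000 · √0.1200 ≈ 9.0000 · 0.3464 ≈ 3.1177
SE_diff = √2 · SEM ≈ 4.4091
z = 16 / 4.4091 ≈ 3.6289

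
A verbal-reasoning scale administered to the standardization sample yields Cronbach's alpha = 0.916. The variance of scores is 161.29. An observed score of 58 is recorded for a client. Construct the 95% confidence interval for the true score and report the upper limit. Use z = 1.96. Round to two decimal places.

SD = √161.29 ≈ 12.7000
SEM = 12.7000×√(1 − 0.9160) ≈ 3.6808
Half-width = 1.96×3.6808 ≈ 7.2144
Upper limit = 58 + 7.2144 ≈ 65.2144

65.21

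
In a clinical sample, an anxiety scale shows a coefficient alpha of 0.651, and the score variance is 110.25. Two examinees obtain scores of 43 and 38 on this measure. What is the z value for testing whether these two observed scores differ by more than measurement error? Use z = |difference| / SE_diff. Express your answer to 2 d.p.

SD = √110.25 = 10.500
SEM = 10.500 * √(1 − 0.651) = 10.500 * √0.349 ≈ 10.500 * 0.591 ≈ 6.203
SE_diff = √2 * SEM ≈ 8.772
z = 5 / 8.772 ≈ 0.570

0.57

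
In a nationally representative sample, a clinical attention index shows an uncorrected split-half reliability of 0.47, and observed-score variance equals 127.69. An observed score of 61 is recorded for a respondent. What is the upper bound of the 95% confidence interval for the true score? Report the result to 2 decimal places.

74.30

SD = √127.69 = 11.3000
Full-length reliability (Spearman-Brown) = 2(0.47)/(1+0.47) ≃ 0.6395
SEM = 11.3000*√(1 − 0.6395) ≃ 6.7851
1.96 * SEM ≃ 13.2988
Upper limit = 61 + 13.2988 ≃ 74.2988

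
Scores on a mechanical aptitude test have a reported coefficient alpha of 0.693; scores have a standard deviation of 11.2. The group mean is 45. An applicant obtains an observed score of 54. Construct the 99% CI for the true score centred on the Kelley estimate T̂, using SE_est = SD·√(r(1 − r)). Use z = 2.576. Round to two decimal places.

[37.93, 64.54]

Estimated true score = 0.69300·54 + (1 − 0.69300)·45 ≈ 51.23700
SE_est = SD · √(r(1 − r)) = 11.20000 · √0.21275 ≈ 11.20000 · 0.46125 ≈ 5.16599
99% CI: 51.23700 ± 13.30760 ≈ (37.92940, 64.54460)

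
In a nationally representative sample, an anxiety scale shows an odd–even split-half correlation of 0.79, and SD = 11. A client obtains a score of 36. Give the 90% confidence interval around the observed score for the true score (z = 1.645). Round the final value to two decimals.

r_full = 2·0.79 / (1 + 0.79) ≃ 0.883
SEM = 11.000·√(1 − 0.883) ≃ 3.768
1.645 · SEM ≃ 6.198
90% CI: 36 ± 6.198 = [29.802, 42.198]

[29.80, 42.20]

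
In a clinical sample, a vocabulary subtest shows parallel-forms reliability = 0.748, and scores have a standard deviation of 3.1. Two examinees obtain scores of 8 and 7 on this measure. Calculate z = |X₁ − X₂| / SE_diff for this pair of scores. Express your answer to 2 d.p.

0.45

SEM = 3.100×√(1 − 0.748) ≃ 1.556
SE_diff = √2 × SEM ≃ 2.201
z = |8 − 7| / 2.201 = 1 / 2.201 ≃ 0.454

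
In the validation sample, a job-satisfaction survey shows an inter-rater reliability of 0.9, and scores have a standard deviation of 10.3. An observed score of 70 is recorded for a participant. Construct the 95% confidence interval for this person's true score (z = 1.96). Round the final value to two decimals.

[63.62, 76.38]

SEM = 10.3000 × √(1 − 0.9000) = 10.3000 × √0.1000 ≈ 10.3000 × 0.3162 ≈ 3.2571
1.96 × SEM ≈ 6.3840
CI = 70 ± 6.3840 → [63.6160, 76.3840]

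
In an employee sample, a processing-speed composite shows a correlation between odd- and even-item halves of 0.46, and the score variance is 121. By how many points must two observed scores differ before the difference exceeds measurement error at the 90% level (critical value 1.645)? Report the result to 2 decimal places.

SD = √121 ≈ 11.0000
r_full = 2·0.46 / (1 + 0.46) ≈ 0.6301
SEM = 11.0000·√(1 − 0.6301) ≈ 6.6898
SE_diff = SEM · √2 ≈ 6.6898 · 1.4142 ≈ 9.4608
Smallest detectable difference = 1.645·9.4608 ≈ 15.5630

15.56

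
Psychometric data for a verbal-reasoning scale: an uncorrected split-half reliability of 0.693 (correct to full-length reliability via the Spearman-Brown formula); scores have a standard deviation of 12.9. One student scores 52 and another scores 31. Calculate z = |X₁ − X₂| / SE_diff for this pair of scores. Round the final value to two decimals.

2.70

Full-length reliability (Spearman-Brown) = 2(0.693)/(1+0.693) ≈ 0.81867
SEM = 12.90000·√(1 − 0.81867) ≈ 5.49326
SE_diff = SEM · √2 ≈ 5.49326 · 1.41421 ≈ 7.76865
z = 21 / 7.76865 ≈ 2.70317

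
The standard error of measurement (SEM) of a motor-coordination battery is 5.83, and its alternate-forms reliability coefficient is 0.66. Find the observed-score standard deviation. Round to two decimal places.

σ = SEM·(1 − r)^(−1/2) ≃ 5.83·1.7150 ≃ 9.9984

10.00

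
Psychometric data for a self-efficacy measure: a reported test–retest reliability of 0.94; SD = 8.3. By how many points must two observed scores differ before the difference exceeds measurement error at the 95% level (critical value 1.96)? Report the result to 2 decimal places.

SEM = 8.3000 · √(1 − 0.9400) = 8.3000 · √0.0600 ≈ 8.3000 · 0.2449 ≈ 2.0331
SE_diff = SEM · √2 ≈ 2.0331 · 1.4142 ≈ 2.8752
Minimum reliable difference = 1.96 · SE_diff ≈ 1.96 · 2.8752 ≈ 5.6354

5.64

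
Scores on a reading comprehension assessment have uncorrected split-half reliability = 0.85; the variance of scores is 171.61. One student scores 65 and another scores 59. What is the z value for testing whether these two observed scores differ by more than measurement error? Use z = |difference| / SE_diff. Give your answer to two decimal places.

1.14

SD = √171.61 = 13.1000
Spearman-Brown: r = 2(0.85) / (1 + 0.85) = 1.7000 / 1.8500 ≈ 0.9189
The standard error of measurement is 13.1000×√(1 − 0.9189) ≈ 13.1000×0.2847 ≈ 3.7302.
SE_diff = SEM × √2 ≈ 3.7302 × 1.4142 ≈ 5.2753
z = |65 − 59| / 5.2753 = 6 / 5.2753 ≈ 1.1374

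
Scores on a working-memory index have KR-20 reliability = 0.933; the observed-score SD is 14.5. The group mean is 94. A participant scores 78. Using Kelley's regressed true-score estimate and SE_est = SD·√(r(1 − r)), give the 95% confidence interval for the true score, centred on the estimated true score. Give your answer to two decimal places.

T̂ = r·X + (1 − r)·M = 0.9330·78 + 0.0670·94 = 72.7740 + 6.2980 ≈ 79.0720
SE_est = 14.5000·√[r(1 − r)] ≈ 3.6253
95% CI: 79.0720 ± 7.1056 ≈ (71.9664, 86.1776)

[71.97, 86.18]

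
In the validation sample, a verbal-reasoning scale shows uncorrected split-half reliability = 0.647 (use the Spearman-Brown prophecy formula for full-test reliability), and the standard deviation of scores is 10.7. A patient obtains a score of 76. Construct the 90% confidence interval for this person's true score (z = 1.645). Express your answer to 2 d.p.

[67.85, 84.15]

r_full = 2·0.647 / (1 + 0.647) ≈ 0.786
SEM = 10.700 · √(1 − 0.786) = 10.700 · √0.214 ≈ 10.700 · 0.463 ≈ 4.954
1.645 · SEM ≈ 8.149
90% CI: 76 ± 8.149 = [67.851, 84.149]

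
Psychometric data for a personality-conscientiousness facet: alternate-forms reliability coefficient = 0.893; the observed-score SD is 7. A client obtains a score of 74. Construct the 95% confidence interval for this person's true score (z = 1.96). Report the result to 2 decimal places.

[69.51, 78.49]

SEM = 7.00000 × √(1 − 0.89300) = 7.00000 × √0.10700 ≃ 7.00000 × 0.32711 ≃ 2.28976
Half-width = 1.96×2.28976 ≃ 4.48793
Interval: (69.51207, 78.48793)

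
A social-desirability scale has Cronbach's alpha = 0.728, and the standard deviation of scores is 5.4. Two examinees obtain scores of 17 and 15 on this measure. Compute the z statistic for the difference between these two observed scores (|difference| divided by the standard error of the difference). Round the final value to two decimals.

The standard error of measurement is 5.4000×√(1 − 0.7280) ≃ 5.4000×0.5215 ≃ 2.8163.
SE_diff = √2 × SEM ≃ 3.9828
z = |17 − 15| / 3.9828 = 2 / 3.9828 ≃ 0.5022

0.50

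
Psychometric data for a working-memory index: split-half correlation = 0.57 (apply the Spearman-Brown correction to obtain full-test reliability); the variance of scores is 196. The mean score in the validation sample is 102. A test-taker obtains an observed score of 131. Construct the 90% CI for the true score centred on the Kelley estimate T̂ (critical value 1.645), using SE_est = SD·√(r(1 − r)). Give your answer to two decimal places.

[112.79, 133.33]

SD = √196 = 14.00000
Full-length reliability (Spearman-Brown) = 2(0.57)/(1+0.57) ≃ 0.72611
Estimated true score = 0.72611·131 + (1 − 0.72611)·102 ≃ 123.05732
SE_est = 14.00000·√[r(1 − r)] ≃ 6.24331
90% CI: 123.05732 ± 10.27025 ≃ (112.78708, 133.32757)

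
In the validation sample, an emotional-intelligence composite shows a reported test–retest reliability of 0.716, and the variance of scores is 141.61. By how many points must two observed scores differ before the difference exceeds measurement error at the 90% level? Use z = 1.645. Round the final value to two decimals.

14.75

SD = √141.61 = 11.9000
SEM = 11.9000 · √(1 − 0.7160) = 11.9000 · √0.2840 ≃ 11.9000 · 0.5329 ≃ 6.3417
SE_diff = √2 · SEM ≃ 8.9685
Smallest detectable difference = 1.645·8.9685 ≃ 14.7532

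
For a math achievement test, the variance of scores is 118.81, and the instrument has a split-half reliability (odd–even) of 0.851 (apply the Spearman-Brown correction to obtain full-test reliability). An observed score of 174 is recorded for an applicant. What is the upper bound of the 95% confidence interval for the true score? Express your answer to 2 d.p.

180.06

SD = √118.81 = 10.9000
Full-length reliability (Spearman-Brown) = 2(0.851)/(1+0.851) ≈ 0.9195
SEM = 10.9000*√(1 − 0.9195) ≈ 3.0925
1.96 * SEM ≈ 6.0614
Upper limit = 174 + 6.0614 ≈ 180.0614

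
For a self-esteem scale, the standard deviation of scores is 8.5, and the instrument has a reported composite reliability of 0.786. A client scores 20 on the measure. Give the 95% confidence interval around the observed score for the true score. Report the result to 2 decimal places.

[12.29, 27.71]

SEM = 8.500 · √(1 − 0.786) = 8.500 · √0.214 ≈ 8.500 · 0.463 ≈ 3.932
Margin = 1.96 · 3.932 ≈ 7.707
Interval: (12.293, 27.707)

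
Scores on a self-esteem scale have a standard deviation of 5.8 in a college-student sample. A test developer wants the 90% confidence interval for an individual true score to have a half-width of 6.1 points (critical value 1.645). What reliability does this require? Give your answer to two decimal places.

0.59

SEM needed = half-width / z = 6.1/1.645 ≈ 3.70821
r = 1 − (SEM / SD)² = 1 − (3.70821 / 5.8)² ≈ 1 − 0.40876 ≈ 0.59124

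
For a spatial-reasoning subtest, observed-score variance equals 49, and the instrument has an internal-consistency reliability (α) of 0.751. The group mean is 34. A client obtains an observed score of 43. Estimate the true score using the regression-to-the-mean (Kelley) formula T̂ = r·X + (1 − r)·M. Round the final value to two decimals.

Estimated true score = 0.7510×43 + (1 − 0.7510)×34 ≈ 40.7590

40.76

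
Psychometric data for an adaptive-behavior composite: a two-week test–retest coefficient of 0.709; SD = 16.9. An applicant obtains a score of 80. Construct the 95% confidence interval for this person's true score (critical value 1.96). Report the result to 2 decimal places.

[62.13, 97.87]

SEM = 16.900 * √(1 − 0.709) = 16.900 * √0.291 ≃ 16.900 * 0.539 ≃ 9.117
1.96 * SEM ≃ 17.869
CI = 80 ± 17.869 → [62.131, 97.869]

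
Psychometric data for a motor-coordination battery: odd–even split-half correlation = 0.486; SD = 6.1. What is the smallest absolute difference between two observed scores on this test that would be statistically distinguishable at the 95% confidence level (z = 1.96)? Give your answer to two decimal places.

9.94

r_full = 2·0.486 / (1 + 0.486) ≈ 0.654
SEM = 6.100 · √(1 − 0.654) = 6.100 · √0.346 ≈ 6.100 · 0.588 ≈ 3.588
Standard error of the difference = 3.588·√2 ≈ 5.074
Minimum reliable difference = 1.96 · SE_diff ≈ 1.96 · 5.074 ≈ 9.944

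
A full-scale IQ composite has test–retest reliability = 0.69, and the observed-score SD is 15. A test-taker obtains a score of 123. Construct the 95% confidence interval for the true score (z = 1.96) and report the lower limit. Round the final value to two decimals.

106.63

The standard error of measurement is 15.000×√(1 − 0.690) ≈ 15.000×0.557 ≈ 8.352.
Half-width = 1.96×8.352 ≈ 16.369
Lower limit = 123 − 16.369 ≈ 106.631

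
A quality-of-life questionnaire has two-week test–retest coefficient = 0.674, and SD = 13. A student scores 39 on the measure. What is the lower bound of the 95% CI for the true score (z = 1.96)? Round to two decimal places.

SEM = 13.00000 × √(1 − 0.67400) = 13.00000 × √0.32600 ≃ 13.00000 × 0.57096 ≃ 7.42253
Half-width = 1.96×7.42253 ≃ 14.54817
Lower limit = 39 − 14.54817 ≃ 24.45183

24.45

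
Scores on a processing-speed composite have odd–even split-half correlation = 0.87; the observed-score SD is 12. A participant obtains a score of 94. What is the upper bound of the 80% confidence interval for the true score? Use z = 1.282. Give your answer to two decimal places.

r_full = 2·0.87 / (1 + 0.87) ≈ 0.930
The standard error of measurement is 12.000*√(1 − 0.930) ≈ 12.000*0.264 ≈ 3.164.
Margin = 1.282 * 3.164 ≈ 4.056
Upper bound: 94 + 4.056 = 98.056

98.06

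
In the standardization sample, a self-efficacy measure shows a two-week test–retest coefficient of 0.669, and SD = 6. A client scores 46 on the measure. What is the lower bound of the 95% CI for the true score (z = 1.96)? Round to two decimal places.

39.23

SEM = 6.000 × √(1 − 0.669) = 6.000 × √0.331 ≈ 6.000 × 0.575 ≈ 3.452
Half-width = 1.96×3.452 ≈ 6.766
Lower bound: 46 − 6.766 = 39.234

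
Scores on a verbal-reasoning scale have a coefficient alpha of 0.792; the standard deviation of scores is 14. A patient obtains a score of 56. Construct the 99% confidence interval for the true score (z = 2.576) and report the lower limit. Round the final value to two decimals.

39.55

SEM = 14.00000×√(1 − 0.79200) ≃ 6.38498
Half-width = 2.576×6.38498 ≃ 16.44771
Lower limit = 56 − 16.44771 ≃ 39.55229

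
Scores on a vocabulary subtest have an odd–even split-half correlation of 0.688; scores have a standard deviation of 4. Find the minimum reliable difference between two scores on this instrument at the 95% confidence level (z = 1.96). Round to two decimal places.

Full-length reliability (Spearman-Brown) = 2(0.688)/(1+0.688) ≈ 0.815
SEM = 4.000 × √(1 − 0.815) = 4.000 × √0.185 ≈ 4.000 × 0.430 ≈ 1.720
SE_diff = SEM × √2 ≈ 1.720 × 1.414 ≈ 2.432
Minimum reliable difference = 1.96 × SE_diff ≈ 1.96 × 2.432 ≈ 4.767

4.77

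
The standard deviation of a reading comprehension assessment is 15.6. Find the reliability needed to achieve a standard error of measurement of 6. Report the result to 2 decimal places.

0.85

r = 1 − (SEM / SD)² = 1 − (6.000 / 15.6)² ≈ 1 − 0.148 ≈ 0.852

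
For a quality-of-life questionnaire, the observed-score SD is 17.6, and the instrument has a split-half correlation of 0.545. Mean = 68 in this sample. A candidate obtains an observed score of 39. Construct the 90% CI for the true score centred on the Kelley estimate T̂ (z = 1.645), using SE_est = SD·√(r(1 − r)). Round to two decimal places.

r_full = 2·0.545 / (1 + 0.545) ≃ 0.7055
Estimated true score = 0.7055*39 + (1 − 0.7055)*68 ≃ 47.5405
SE_est = 17.6000*√(0.7055*0.2945) ≃ 8.0224
CI = 47.5405 ± 1.645 * 8.0224 → [34.3436, 60.7373]

[34.34, 60.74]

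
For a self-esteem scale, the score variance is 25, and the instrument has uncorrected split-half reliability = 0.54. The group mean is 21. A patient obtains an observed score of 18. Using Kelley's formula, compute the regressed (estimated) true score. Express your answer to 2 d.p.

Full-length reliability (Spearman-Brown) = 2(0.54)/(1+0.54) ≃ 0.701
T̂ = r·X + (1 − r)·M = 0.701·18 + 0.299·21 ≃ 12.623 + 6.273 ≃ 18.896

18.90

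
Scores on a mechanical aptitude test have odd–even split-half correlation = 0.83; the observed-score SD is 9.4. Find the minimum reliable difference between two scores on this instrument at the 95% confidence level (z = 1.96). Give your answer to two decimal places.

Spearman-Brown: r = 2(0.83) / (1 + 0.83) = 1.660 / 1.830 ≈ 0.907
SEM = 9.400 * √(1 − 0.907) = 9.400 * √0.093 ≈ 9.400 * 0.305 ≈ 2.865
Standard error of the difference = 2.865·√2 ≈ 4.052
Minimum reliable difference = 1.96 * SE_diff ≈ 1.96 * 4.052 ≈ 7.941

7.94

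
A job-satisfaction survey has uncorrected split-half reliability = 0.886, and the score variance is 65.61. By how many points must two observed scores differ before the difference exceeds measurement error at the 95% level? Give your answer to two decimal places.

5.52

SD = √65.61 ≃ 8.1000
r_full = 2·0.886 / (1 + 0.886) ≃ 0.9396
SEM = 8.1000·√(1 − 0.9396) ≃ 1.9914
Standard error of the difference = 1.9914·√2 ≃ 2.8163
Minimum reliable difference = 1.96 · SE_diff ≃ 1.96 · 2.8163 ≃ 5.5200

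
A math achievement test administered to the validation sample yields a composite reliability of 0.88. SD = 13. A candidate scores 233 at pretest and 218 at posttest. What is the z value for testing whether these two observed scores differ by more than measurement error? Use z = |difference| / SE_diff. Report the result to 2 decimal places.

2.36

SEM = 13.000×√(1 − 0.880) ≃ 4.503
SE_diff = SEM × √2 ≃ 4.503 × 1.414 ≃ 6.369
z = 15 / 6.369 ≃ 2.355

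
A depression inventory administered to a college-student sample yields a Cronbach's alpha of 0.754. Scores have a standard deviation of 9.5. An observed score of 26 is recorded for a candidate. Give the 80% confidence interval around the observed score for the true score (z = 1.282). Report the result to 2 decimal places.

SEM = 9.5000 × √(1 − 0.7540) = 9.5000 × √0.2460 ≃ 9.5000 × 0.4960 ≃ 4.7118
Half-width = 1.282×4.7118 ≃ 6.0406
Interval: (19.9594, 32.0406)

[19.96, 32.04]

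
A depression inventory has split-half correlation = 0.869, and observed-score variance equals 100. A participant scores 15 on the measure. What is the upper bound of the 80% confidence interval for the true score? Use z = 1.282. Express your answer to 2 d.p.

18.39

σ = 100^(1/2) = 10.0000
Spearman-Brown: r = 2(0.869) / (1 + 0.869) = 1.7380 / 1.8690 ≈ 0.9299
SEM = 10.0000 · √(1 − 0.9299) = 10.0000 · √0.0701 ≈ 10.0000 · 0.2647 ≈ 2.6475
Half-width = 1.282·2.6475 ≈ 3.3941
Upper bound: 15 + 3.3941 = 18.3941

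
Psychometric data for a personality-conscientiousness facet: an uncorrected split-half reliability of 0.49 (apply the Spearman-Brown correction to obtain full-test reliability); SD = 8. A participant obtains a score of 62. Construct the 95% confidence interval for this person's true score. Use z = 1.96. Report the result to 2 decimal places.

Spearman-Brown: r = 2(0.49) / (1 + 0.49) = 0.980 / 1.490 ≈ 0.658
SEM = 8.000 * √(1 − 0.658) = 8.000 * √0.342 ≈ 8.000 * 0.585 ≈ 4.680
Margin = 1.96 * 4.680 ≈ 9.174
95% CI: 62 ± 9.174 = [52.826, 71.174]

[52.83, 71.17]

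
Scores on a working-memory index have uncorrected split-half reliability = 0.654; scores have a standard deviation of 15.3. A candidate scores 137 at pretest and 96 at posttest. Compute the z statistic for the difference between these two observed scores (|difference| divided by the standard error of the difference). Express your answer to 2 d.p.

r_full = 2·0.654 / (1 + 0.654) ≈ 0.79081
SEM = 15.30000 * √(1 − 0.79081) = 15.30000 * √0.20919 ≈ 15.30000 * 0.45737 ≈ 6.99780
SE_diff = SEM * √2 ≈ 6.99780 * 1.41421 ≈ 9.89639
z = |137 − 96| / 9.89639 = 41 / 9.89639 ≈ 4.14293

4.14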